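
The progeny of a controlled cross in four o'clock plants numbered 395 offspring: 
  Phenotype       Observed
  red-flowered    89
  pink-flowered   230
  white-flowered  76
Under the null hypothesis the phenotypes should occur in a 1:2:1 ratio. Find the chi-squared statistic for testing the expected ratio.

11.552

Total ratio parts = 4. Expected numbers out of 395:
  red-flowered: 395 × 1/4 = 98.75
  pink-flowered: 395 × 2/4 = 197.5
  white-flowered: 395 × 1/4 = 98.75
χ² = Σ (O − E)² / E
  red-flowered: (89 − 98.75)² / 98.75 = 0.9627
  pink-flowered: (230 − 197.5)² / 197.5 = 5.3481
  white-flowered: (76 − 98.75)² / 98.75 = 5.2411
χ² = 0.9627 + 5.3481 + 5.2411 = 11.5519 ≈ 11.552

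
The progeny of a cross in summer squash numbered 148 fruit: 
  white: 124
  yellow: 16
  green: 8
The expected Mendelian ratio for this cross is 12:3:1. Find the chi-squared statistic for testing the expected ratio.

6.667

Total ratio parts = 16. Expected numbers out of 148:
  white: 148 × 12/16 = 111
  yellow: 148 × 3/16 = 27.75
  green: 148 × 1/16 = 9.25
χ² = Σ (O − E)² / E
  white: (124 − 111)² / 111 = 1.5225
  yellow: (16 − 27.75)² / 27.75 = 4.9752
  green: (8 − 9.25)² / 9.25 = 0.1689
χ² = 1.5225 + 4.9752 + 0.1689 = 6.6666 ≈ 6.667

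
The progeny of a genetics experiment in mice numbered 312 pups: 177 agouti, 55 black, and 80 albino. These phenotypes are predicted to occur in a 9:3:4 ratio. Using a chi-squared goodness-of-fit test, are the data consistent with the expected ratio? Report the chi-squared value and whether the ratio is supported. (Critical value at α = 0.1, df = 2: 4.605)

Total ratio parts = 16. Expected numbers out of 312:
  agouti: 312 × 9/16 = 175.5
  black: 312 × 3/16 = 58.5
  albino: 312 × 4/16 = 78
χ² = Σ (O − E)² / E
  agouti: (177 − 175.5)² / 175.5 = 0.0128
  black: (55 − 58.5)² / 58.5 = 0.2094
  albino: (80 − 78)² / 78 = 0.0513
χ² = 0.0128 + 0.2094 + 0.0513 = 0.2735 ≈ 0.274
Degrees of freedom = 3 − 1 = 2; critical value at α = 0.1 is 4.605.
Since 0.274 < 4.605, we fail to reject the null hypothesis — the data are consistent with the 9:3:4 ratio.

0.274; consistent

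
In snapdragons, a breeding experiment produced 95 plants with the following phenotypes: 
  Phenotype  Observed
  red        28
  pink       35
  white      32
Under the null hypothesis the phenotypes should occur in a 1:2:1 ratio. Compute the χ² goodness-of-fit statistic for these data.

Total ratio parts = 4. Expected numbers out of 95:
  red: 95 × 1/4 = 23.75
  pink: 95 × 2/4 = 47.5
  white: 95 × 1/4 = 23.75
χ² = Σ (O − E)² / E
  red: (28 − 23.75)² / 23.75 = 0.7605
  pink: (35 − 47.5)² / 47.5 = 3.2895
  white: (32 − 23.75)² / 23.75 = 2.8658
χ² = 0.7605 + 3.2895 + 2.8658 = 6.9158 ≈ 6.916

6.916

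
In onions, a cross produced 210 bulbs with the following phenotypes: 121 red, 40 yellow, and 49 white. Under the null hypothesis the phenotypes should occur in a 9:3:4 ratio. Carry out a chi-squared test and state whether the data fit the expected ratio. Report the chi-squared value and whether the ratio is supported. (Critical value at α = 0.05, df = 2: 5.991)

Expected counts for N = 210 under a 9:3:4 ratio (total parts = 16):
  red: 210 × 9/16 = 118.125
  yellow: 210 × 3/16 = 39.375
  white: 210 × 4/16 = 52.5
χ² = Σ (O − E)² / E
  red: (121 − 118.125)² / 118.125 = 0.0700
  yellow: (40 − 39.375)² / 39.375 = 0.0099
  white: (49 − 52.5)² / 52.5 = 0.2333
χ² = 0.0700 + 0.0099 + 0.2333 = 0.3132 ≈ 0.313
Degrees of freedom = 3 − 1 = 2; critical value at α = 0.05 is 5.991.
Since 0.313 < 5.991, we fail to reject the null hypothesis — the data are consistent with the 9:3:4 ratio.

0.313; consistent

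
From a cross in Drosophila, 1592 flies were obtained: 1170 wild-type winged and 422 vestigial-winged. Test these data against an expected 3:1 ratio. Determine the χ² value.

1.930

Under the 3:1 hypothesis (Σ ratio = 4, N = 1592):
  wild-type winged: 1592 × 3/4 = 1194
  vestigial-winged: 1592 × 1/4 = 398
χ² = Σ (O − E)² / E
  wild-type winged: (1170 − 1194)² / 1194 = 0.4824
  vestigial-winged: (422 − 398)² / 398 = 1.4472
χ² = 0.4824 + 1.4472 = 1.9296 ≈ 1.930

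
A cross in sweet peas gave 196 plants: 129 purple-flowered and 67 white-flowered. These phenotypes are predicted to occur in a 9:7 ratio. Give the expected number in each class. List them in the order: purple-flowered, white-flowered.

110.25, 85.75

The 9:7 ratio has 16 parts, so with N = 196 the expected counts are:
  purple-flowered: 196 × 9/16 = 110.25
  white-flowered: 196 × 7/16 = 85.75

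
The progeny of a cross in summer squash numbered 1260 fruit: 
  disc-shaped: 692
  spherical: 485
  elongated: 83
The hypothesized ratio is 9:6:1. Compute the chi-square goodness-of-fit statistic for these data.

Expected counts for N = 1260 under a 9:6:1 ratio (total parts = 16):
  disc-shaped: 1260 × 9/16 = 708.75
  spherical: 1260 × 6/16 = 472.5
  elongated: 1260 × 1/16 = 78.75
χ² = Σ (O − E)² / E
  disc-shaped: (692 − 708.75)² / 708.75 = 0.3959
  spherical: (485 − 472.5)² / 472.5 = 0.3307
  elongated: (83 − 78.75)² / 78.75 = 0.2294
χ² = 0.3959 + 0.3307 + 0.2294 = 0.956

0.956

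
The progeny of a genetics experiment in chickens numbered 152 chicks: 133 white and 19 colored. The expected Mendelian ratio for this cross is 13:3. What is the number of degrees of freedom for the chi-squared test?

A goodness-of-fit test with 2 phenotype classes has df = 2 − 1 = 1.

1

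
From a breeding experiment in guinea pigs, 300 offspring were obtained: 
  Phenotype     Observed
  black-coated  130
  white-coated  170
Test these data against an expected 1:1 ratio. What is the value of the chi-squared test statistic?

Total ratio parts = 2. Expected numbers out of 300:
  black-coated: 300 × 1/2 = 150
  white-coated: 300 × 1/2 = 150
χ² = Σ (O − E)² / E
  black-coated: (130 − 150)² / 150 = 2.6667
  white-coated: (170 − 150)² / 150 = 2.6667
χ² = 2.6667 + 2.6667 = 5.3334 ≈ 5.333

5.333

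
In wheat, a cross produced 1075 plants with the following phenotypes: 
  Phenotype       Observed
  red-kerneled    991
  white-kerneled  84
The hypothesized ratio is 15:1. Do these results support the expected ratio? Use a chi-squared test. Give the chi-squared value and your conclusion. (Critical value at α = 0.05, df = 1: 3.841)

4.488; not consistent

The 15:1 ratio has 16 parts, so with N = 1075 the expected counts are:
  red-kerneled: 1075 × 15/16 = 1007.8125
  white-kerneled: 1075 × 1/16 = 67.1875
χ² = Σ (O − E)² / E
  red-kerneled: (991 − 1007.8125)² / 1007.8125 = 0.2805
  white-kerneled: (84 − 67.1875)² / 67.1875 = 4.2070
χ² = 0.2805 + 4.2070 = 4.4875 ≈ 4.488
Degrees of freedom = 2 − 1 = 1; critical value at α = 0.05 is 3.841.
Since 4.488 > 3.841, we reject the null hypothesis — the data do not fit the 15:1 ratio.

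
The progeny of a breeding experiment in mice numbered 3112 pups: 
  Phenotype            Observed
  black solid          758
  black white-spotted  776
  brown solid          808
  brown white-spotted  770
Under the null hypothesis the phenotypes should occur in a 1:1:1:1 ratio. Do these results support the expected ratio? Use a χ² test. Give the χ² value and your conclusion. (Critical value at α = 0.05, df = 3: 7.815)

1.758; consistent

Expected counts for N = 3112 under a 1:1:1:1 ratio (total parts = 4):
  black solid: 3112 × 1/4 = 778
  black white-spotted: 3112 × 1/4 = 778
  brown solid: 3112 × 1/4 = 778
  brown white-spotted: 3112 × 1/4 = 778
χ² = Σ (O − E)² / E
  black solid: (758 − 778)² / 778 = 0.5141
  black white-spotted: (776 − 778)² / 778 = 0.0051
  brown solid: (808 − 778)² / 778 = 1.1568
  brown white-spotted: (770 − 778)² / 778 = 0.0823
χ² = 0.5141 + 0.0051 + 1.1568 + 0.0823 = 1.7583 ≈ 1.758
Degrees of freedom = 4 − 1 = 3; critical value at α = 0.05 is 7.815.
Since 1.758 < 7.815, we fail to reject the null hypothesis — the data are consistent with the 1:1:1:1 ratio.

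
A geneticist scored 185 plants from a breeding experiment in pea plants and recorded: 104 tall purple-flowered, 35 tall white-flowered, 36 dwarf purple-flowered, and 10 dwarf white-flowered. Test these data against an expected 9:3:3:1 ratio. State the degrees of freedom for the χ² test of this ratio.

A goodness-of-fit test with 4 phenotype classes has df = 4 − 1 = 3.

3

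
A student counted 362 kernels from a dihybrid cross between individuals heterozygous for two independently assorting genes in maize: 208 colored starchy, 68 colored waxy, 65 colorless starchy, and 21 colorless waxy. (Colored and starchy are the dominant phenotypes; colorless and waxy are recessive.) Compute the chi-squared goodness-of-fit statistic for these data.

0.333

A dihybrid F₂ with independent assortment and complete dominance at both loci gives a 9:3:3:1 phenotypic ratio.
Total ratio parts = 16. Expected numbers out of 362:
  colored starchy: 362 × 9/16 = 203.625
  colored waxy: 362 × 3/16 = 67.875
  colorless starchy: 362 × 3/16 = 67.875
  colorless waxy: 362 × 1/16 = 22.625
χ² = Σ (O − E)² / E
  colored starchy: (208 − 203.625)² / 203.625 = 0.0940
  colored waxy: (68 − 67.875)² / 67.875 = 0.0002
  colorless starchy: (65 − 67.875)² / 67.875 = 0.1218
  colorless waxy: (21 − 22.625)² / 22.625 = 0.1167
χ² = 0.0940 + 0.0002 + 0.1218 + 0.1167 = 0.3327 ≈ 0.333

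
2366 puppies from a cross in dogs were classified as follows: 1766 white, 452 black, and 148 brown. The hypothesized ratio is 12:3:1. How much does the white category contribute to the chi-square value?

0.041

Total ratio parts = 16. Expected numbers out of 2366:
  white: 2366 × 12/16 = 1774.5
  black: 2366 × 3/16 = 443.625
  brown: 2366 × 1/16 = 147.875
Contribution of white: (1766 − 1774.5)² / 1774.5 = 0.0407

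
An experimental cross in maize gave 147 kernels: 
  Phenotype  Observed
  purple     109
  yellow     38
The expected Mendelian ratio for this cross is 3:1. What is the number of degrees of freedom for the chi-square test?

1

A goodness-of-fit test with 2 phenotype classes has df = 2 − 1 = 1.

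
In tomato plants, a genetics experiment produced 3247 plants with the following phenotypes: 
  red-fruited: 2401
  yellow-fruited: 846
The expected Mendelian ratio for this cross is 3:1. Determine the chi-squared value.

Total ratio parts = 4. Expected numbers out of 3247:
  red-fruited: 3247 × 3/4 = 2435.25
  yellow-fruited: 3247 × 1/4 = 811.75
χ² = Σ (O − E)² / E
  red-fruited: (2401 − 2435.25)² / 2435.25 = 0.4817
  yellow-fruited: (846 − 811.75)² / 811.75 = 1.4451
χ² = 0.4817 + 1.4451 = 1.9268 ≈ 1.927

1.927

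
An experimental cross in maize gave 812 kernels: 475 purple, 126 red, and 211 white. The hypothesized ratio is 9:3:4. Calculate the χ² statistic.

Expected counts for N = 812 under a 9:3:4 ratio (total parts = 16):
  purple: 812 × 9/16 = 456.75
  red: 812 × 3/16 = 152.25
  white: 812 × 4/16 = 203
χ² = Σ (O − E)² / E
  purple: (475 − 456.75)² / 456.75 = 0.7292
  red: (126 − 152.25)² / 152.25 = 4.5259
  white: (211 − 203)² / 203 = 0.3153
χ² = 0.7292 + 4.5259 + 0.3153 = 5.5704 ≈ 5.570

5.570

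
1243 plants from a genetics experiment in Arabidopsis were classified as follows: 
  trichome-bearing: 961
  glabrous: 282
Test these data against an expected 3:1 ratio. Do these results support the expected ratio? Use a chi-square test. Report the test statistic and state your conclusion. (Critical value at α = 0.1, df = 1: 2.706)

3.547; not consistent

Under the 3:1 hypothesis (Σ ratio = 4, N = 1243):
  trichome-bearing: 1243 × 3/4 = 932.25
  glabrous: 1243 × 1/4 = 310.75
χ² = Σ (O − E)² / E
  trichome-bearing: (961 − 932.25)² / 932.25 = 0.8866
  glabrous: (282 − 310.75)² / 310.75 = 2.6599
χ² = 0.8866 + 2.6599 = 3.5465 ≈ 3.547
Degrees of freedom = 2 − 1 = 1; critical value at α = 0.1 is 2.706.
Since 3.547 > 2.706, we reject the null hypothesis — the data do not fit the 3:1 ratio.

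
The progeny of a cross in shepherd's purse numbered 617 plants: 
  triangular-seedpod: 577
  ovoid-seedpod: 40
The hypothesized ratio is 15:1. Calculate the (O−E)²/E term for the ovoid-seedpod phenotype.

0.054

Expected counts for N = 617 under a 15:1 ratio (total parts = 16):
  triangular-seedpod: 617 × 15/16 = 578.4375
  ovoid-seedpod: 617 × 1/16 = 38.5625
Contribution of ovoid-seedpod: (40 − 38.5625)² / 38.5625 = 0.0536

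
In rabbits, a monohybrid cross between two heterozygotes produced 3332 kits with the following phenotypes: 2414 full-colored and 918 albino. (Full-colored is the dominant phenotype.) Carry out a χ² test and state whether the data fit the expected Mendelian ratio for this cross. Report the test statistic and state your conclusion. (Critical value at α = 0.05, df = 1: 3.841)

11.565; not consistent

For a monohybrid cross between heterozygotes with complete dominance, the expected phenotypic ratio is 3:1.
The 3:1 ratio has 4 parts, so with N = 3332 the expected counts are:
  full-colored: 3332 × 3/4 = 2499
  albino: 3332 × 1/4 = 833
χ² = Σ (O − E)² / E
  full-colored: (2414 − 2499)² / 2499 = 2.8912
  albino: (918 − 833)² / 833 = 8.6735
χ² = 2.8912 + 8.6735 = 11.5647 ≈ 11.565
Degrees of freedom = 2 − 1 = 1; critical value at α = 0.05 is 3.841.
Since 11.565 > 3.841, we reject the null hypothesis — the data do not fit the 3:1 ratio.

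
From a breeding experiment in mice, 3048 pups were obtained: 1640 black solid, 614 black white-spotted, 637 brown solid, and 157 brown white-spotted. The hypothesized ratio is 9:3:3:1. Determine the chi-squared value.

Expected counts for N = 3048 under a 9:3:3:1 ratio (total parts = 16):
  black solid: 3048 × 9/16 = 1714.5
  black white-spotted: 3048 × 3/16 = 571.5
  brown solid: 3048 × 3/16 = 571.5
  brown white-spotted: 3048 × 1/16 = 190.5
χ² = Σ (O − E)² / E
  black solid: (1640 − 1714.5)² / 1714.5 = 3.2372
  black white-spotted: (614 − 571.5)² / 571.5 = 3.1605
  brown solid: (637 − 571.5)² / 571.5 = 7.5070
  brown white-spotted: (157 − 190.5)² / 190.5 = 5.8911
χ² = 3.2372 + 3.1605 + 7.5070 + 5.8911 = 19.7958 ≈ 19.796

19.796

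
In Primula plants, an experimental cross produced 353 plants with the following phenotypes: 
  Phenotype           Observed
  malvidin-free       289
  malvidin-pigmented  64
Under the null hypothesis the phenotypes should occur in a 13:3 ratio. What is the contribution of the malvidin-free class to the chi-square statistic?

The 13:3 ratio has 16 parts, so with N = 353 the expected counts are:
  malvidin-free: 353 × 13/16 = 286.8125
  malvidin-pigmented: 353 × 3/16 = 66.1875
Contribution of malvidin-free: (289 − 286.8125)² / 286.8125 = 0.0167

0.017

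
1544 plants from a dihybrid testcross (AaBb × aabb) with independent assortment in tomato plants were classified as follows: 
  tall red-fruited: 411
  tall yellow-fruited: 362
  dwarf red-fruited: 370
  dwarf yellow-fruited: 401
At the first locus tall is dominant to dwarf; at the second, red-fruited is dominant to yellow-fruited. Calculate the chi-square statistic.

A dihybrid testcross with independent assortment gives a 1:1:1:1 ratio.
Under the 1:1:1:1 hypothesis (Σ ratio = 4, N = 1544):
  tall red-fruited: 1544 × 1/4 = 386
  tall yellow-fruited: 1544 × 1/4 = 386
  dwarf red-fruited: 1544 × 1/4 = 386
  dwarf yellow-fruited: 1544 × 1/4 = 386
χ² = Σ (O − E)² / E
  tall red-fruited: (411 − 386)² / 386 = 1.6192
  tall yellow-fruited: (362 − 386)² / 386 = 1.4922
  dwarf red-fruited: (370 − 386)² / 386 = 0.6632
  dwarf yellow-fruited: (401 − 386)² / 386 = 0.5829
χ² = 1.6192 + 1.4922 + 0.6632 + 0.5829 = 4.3575 ≈ 4.358

4.358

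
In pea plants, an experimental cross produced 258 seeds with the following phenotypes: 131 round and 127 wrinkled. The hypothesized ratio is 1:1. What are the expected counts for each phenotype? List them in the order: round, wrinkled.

129, 129

The 1:1 ratio has 2 parts, so with N = 258 the expected counts are:
  round: 258 × 1/2 = 129
  wrinkled: 258 × 1/2 = 129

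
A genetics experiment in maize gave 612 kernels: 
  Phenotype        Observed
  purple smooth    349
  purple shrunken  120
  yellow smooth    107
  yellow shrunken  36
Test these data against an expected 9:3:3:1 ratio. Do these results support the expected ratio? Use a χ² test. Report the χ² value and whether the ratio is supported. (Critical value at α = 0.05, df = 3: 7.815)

Under the 9:3:3:1 hypothesis (Σ ratio = 16, N = 612):
  purple smooth: 612 × 9/16 = 344.25
  purple shrunken: 612 × 3/16 = 114.75
  yellow smooth: 612 × 3/16 = 114.75
  yellow shrunken: 612 × 1/16 = 38.25
χ² = Σ (O − E)² / E
  purple smooth: (349 − 344.25)² / 344.25 = 0.0655
  purple shrunken: (120 − 114.75)² / 114.75 = 0.2402
  yellow smooth: (107 − 114.75)² / 114.75 = 0.5234
  yellow shrunken: (36 − 38.25)² / 38.25 = 0.1324
χ² = 0.0655 + 0.2402 + 0.5234 + 0.1324 = 0.9615 ≈ 0.962
Degrees of freedom = 4 − 1 = 3; critical value at α = 0.05 is 7.815.
Since 0.962 < 7.815, we fail to reject the null hypothesis — the data are consistent with the 9:3:3:1 ratio.

0.962; consistent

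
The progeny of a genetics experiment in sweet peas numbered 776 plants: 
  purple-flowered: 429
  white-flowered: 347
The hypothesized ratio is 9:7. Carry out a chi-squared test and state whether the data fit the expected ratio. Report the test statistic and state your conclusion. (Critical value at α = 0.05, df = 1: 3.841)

0.295; consistent

Under the 9:7 hypothesis (Σ ratio = 16, N = 776):
  purple-flowered: 776 × 9/16 = 436.5
  white-flowered: 776 × 7/16 = 339.5
χ² = Σ (O − E)² / E
  purple-flowered: (429 − 436.5)² / 436.5 = 0.1289
  white-flowered: (347 − 339.5)² / 339.5 = 0.1657
χ² = 0.1289 + 0.1657 = 0.2946 ≈ 0.295
Degrees of freedom = 2 − 1 = 1; critical value at α = 0.05 is 3.841.
Since 0.295 < 3.841, we fail to reject the null hypothesis — the data are consistent with the 9:7 ratio.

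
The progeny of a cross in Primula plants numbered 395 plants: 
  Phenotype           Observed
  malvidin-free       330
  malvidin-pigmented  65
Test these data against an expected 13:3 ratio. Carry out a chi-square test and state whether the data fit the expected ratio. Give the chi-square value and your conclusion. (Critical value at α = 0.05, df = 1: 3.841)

Total ratio parts = 16. Expected numbers out of 395:
  malvidin-free: 395 × 13/16 = 320.9375
  malvidin-pigmented: 395 × 3/16 = 74.0625
χ² = Σ (O − E)² / E
  malvidin-free: (330 − 320.9375)² / 320.9375 = 0.2559
  malvidin-pigmented: (65 − 74.0625)² / 74.0625 = 1.1089
χ² = 0.2559 + 1.1089 = 1.3648 ≈ 1.365
Degrees of freedom = 2 − 1 = 1; critical value at α = 0.05 is 3.841.
Since 1.365 < 3.841, we fail to reject the null hypothesis — the data are consistent with the 13:3 ratio.

1.365; consistent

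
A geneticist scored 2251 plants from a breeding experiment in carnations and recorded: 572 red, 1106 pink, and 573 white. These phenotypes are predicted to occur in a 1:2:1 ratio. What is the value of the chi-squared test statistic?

The 1:2:1 ratio has 4 parts, so with N = 2251 the expected counts are:
  red: 2251 × 1/4 = 562.75
  pink: 2251 × 2/4 = 1125.5
  white: 2251 × 1/4 = 562.75
χ² = Σ (O − E)² / E
  red: (572 − 562.75)² / 562.75 = 0.1520
  pink: (1106 − 1125.5)² / 1125.5 = 0.3378
  white: (573 − 562.75)² / 562.75 = 0.1867
χ² = 0.1520 + 0.3378 + 0.1867 = 0.6765 ≈ 0.677

0.677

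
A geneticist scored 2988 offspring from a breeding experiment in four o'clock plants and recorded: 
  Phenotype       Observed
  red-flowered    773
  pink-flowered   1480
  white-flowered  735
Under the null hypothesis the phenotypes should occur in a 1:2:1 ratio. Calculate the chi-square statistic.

1.229

Total ratio parts = 4. Expected numbers out of 2988:
  red-flowered: 2988 × 1/4 = 747
  pink-flowered: 2988 × 2/4 = 1494
  white-flowered: 2988 × 1/4 = 747
χ² = Σ (O − E)² / E
  red-flowered: (773 − 747)² / 747 = 0.9050
  pink-flowered: (1480 − 1494)² / 1494 = 0.1312
  white-flowered: (735 − 747)² / 747 = 0.1928
χ² = 0.9050 + 0.1312 + 0.1928 = 1.229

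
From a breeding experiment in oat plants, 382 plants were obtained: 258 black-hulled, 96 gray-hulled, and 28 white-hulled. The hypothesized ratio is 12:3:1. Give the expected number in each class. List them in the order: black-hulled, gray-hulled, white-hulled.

Total ratio parts = 16. Expected numbers out of 382:
  black-hulled: 382 × 12/16 = 286.5
  gray-hulled: 382 × 3/16 = 71.625
  white-hulled: 382 × 1/16 = 23.875

286.5, 71.625, 23.875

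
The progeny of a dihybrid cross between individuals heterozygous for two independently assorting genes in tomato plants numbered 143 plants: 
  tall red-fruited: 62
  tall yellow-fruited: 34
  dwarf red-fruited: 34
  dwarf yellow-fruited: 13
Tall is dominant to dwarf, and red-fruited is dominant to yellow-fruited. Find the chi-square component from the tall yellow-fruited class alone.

A dihybrid F₂ with independent assortment and complete dominance at both loci gives a 9:3:3:1 phenotypic ratio.
Total ratio parts = 16. Expected numbers out of 143:
  tall red-fruited: 143 × 9/16 = 80.4375
  tall yellow-fruited: 143 × 3/16 = 26.8125
  dwarf red-fruited: 143 × 3/16 = 26.8125
  dwarf yellow-fruited: 143 × 1/16 = 8.9375
Contribution of tall yellow-fruited: (34 − 26.8125)² / 26.8125 = 1.9267

1.927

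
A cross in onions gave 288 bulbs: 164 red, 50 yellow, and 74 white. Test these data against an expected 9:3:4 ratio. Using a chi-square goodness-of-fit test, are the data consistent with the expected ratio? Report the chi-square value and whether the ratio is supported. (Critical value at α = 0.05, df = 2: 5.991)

0.377; consistent

Under the 9:3:4 hypothesis (Σ ratio = 16, N = 288):
  red: 288 × 9/16 = 162
  yellow: 288 × 3/16 = 54
  white: 288 × 4/16 = 72
χ² = Σ (O − E)² / E
  red: (164 − 162)² / 162 = 0.0247
  yellow: (50 − 54)² / 54 = 0.2963
  white: (74 − 72)² / 72 = 0.0556
χ² = 0.0247 + 0.2963 + 0.0556 = 0.3766 ≈ 0.377
Degrees of freedom = 3 − 1 = 2; critical value at α = 0.05 is 5.991.
Since 0.377 < 5.991, we fail to reject the null hypothesis — the data are consistent with the 9:3:4 ratio.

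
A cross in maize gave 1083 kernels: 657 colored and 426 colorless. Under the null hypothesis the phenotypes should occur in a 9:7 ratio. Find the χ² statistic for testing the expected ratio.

The 9:7 ratio has 16 parts, so with N = 1083 the expected counts are:
  colored: 1083 × 9/16 = 609.1875
  colorless: 1083 × 7/16 = 473.8125
χ² = Σ (O − E)² / E
  colored: (657 − 609.1875)² / 609.1875 = 3.7526
  colorless: (426 − 473.8125)² / 473.8125 = 4.8248
χ² = 3.7526 + 4.8248 = 8.5774 ≈ 8.577

8.577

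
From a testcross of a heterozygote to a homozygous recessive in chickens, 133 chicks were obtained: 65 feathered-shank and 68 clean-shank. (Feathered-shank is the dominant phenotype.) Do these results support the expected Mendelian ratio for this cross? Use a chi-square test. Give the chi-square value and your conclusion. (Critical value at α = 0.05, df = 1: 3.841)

A testcross of a heterozygote (Aa × aa) gives a 1:1 phenotypic ratio.
Total ratio parts = 2. Expected numbers out of 133:
  feathered-shank: 133 × 1/2 = 66.5
  clean-shank: 133 × 1/2 = 66.5
χ² = Σ (O − E)² / E
  feathered-shank: (65 − 66.5)² / 66.5 = 0.0338
  clean-shank: (68 − 66.5)² / 66.5 = 0.0338
χ² = 0.0338 + 0.0338 = 0.0676 ≈ 0.068
Degrees of freedom = 2 − 1 = 1; critical value at α = 0.05 is 3.841.
Since 0.068 < 3.841, we fail to reject the null hypothesis — the data are consistent with the 1:1 ratio.

0.068; consistent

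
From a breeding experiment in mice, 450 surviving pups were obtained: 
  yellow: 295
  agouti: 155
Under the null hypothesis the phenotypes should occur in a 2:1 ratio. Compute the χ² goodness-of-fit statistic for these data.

Total ratio parts = 3. Expected numbers out of 450:
  yellow: 450 × 2/3 = 300
  agouti: 450 × 1/3 = 150
χ² = Σ (O − E)² / E
  yellow: (295 − 300)² / 300 = 0.0833
  agouti: (155 − 150)² / 150 = 0.1667
χ² = 0.0833 + 0.1667 = 0.250

0.250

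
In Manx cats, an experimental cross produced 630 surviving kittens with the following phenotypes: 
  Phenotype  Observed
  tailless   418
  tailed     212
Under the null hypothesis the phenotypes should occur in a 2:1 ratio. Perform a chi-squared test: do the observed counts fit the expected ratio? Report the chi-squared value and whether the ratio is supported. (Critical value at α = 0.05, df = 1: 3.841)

0.029; consistent

Under the 2:1 hypothesis (Σ ratio = 3, N = 630):
  tailless: 630 × 2/3 = 420
  tailed: 630 × 1/3 = 210
χ² = Σ (O − E)² / E
  tailless: (418 − 420)² / 420 = 0.0095
  tailed: (212 − 210)² / 210 = 0.0190
χ² = 0.0095 + 0.0190 = 0.0285 ≈ 0.029
Degrees of freedom = 2 − 1 = 1; critical value at α = 0.05 is 3.841.
Since 0.029 < 3.841, we fail to reject the null hypothesis — the data are consistent with the 2:1 ratio.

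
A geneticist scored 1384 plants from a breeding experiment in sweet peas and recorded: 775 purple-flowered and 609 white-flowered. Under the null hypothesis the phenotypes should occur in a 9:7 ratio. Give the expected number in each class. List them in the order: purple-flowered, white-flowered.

778.5, 605.5

The 9:7 ratio has 16 parts, so with N = 1384 the expected counts are:
  purple-flowered: 1384 × 9/16 = 778.5
  white-flowered: 1384 × 7/16 = 605.5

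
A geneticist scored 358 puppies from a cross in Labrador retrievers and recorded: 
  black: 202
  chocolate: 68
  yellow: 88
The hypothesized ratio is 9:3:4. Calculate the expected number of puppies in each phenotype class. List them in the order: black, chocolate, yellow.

The 9:3:4 ratio has 16 parts, so with N = 358 the expected counts are:
  black: 358 × 9/16 = 201.375
  chocolate: 358 × 3/16 = 67.125
  yellow: 358 × 4/16 = 89.5

201.375, 67.125, 89.5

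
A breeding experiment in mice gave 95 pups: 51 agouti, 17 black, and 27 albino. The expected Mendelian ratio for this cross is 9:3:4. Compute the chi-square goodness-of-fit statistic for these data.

Total ratio parts = 16. Expected numbers out of 95:
  agouti: 95 × 9/16 = 53.4375
  black: 95 × 3/16 = 17.8125
  albino: 95 × 4/16 = 23.75
χ² = Σ (O − E)² / E
  agouti: (51 − 53.4375)² / 53.4375 = 0.1112
  black: (17 − 17.8125)² / 17.8125 = 0.0371
  albino: (27 − 23.75)² / 23.75 = 0.4447
χ² = 0.1112 + 0.0371 + 0.4447 = 0.593

0.593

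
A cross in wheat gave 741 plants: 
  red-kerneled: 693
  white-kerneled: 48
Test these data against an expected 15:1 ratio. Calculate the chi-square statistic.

0.066

Under the 15:1 hypothesis (Σ ratio = 16, N = 741):
  red-kerneled: 741 × 15/16 = 694.6875
  white-kerneled: 741 × 1/16 = 46.3125
χ² = Σ (O − E)² / E
  red-kerneled: (693 − 694.6875)² / 694.6875 = 0.0041
  white-kerneled: (48 − 46.3125)² / 46.3125 = 0.0615
χ² = 0.0041 + 0.0615 = 0.0656 ≈ 0.066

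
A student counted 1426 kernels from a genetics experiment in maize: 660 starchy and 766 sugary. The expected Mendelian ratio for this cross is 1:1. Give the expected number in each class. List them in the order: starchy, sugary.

713, 713

Expected counts for N = 1426 under a 1:1 ratio (total parts = 2):
  starchy: 1426 × 1/2 = 713
  sugary: 1426 × 1/2 = 713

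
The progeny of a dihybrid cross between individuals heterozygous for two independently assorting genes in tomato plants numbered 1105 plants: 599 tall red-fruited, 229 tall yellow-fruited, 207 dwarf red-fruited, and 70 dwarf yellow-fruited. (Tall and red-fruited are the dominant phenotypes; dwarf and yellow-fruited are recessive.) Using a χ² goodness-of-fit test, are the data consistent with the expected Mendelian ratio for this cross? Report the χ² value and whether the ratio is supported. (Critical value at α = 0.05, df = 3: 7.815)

3.128; consistent

A dihybrid F₂ with independent assortment and complete dominance at both loci gives a 9:3:3:1 phenotypic ratio.
Under the 9:3:3:1 hypothesis (Σ ratio = 16, N = 1105):
  tall red-fruited: 1105 × 9/16 = 621.5625
  tall yellow-fruited: 1105 × 3/16 = 207.1875
  dwarf red-fruited: 1105 × 3/16 = 207.1875
  dwarf yellow-fruited: 1105 × 1/16 = 69.0625
χ² = Σ (O − E)² / E
  tall red-fruited: (599 − 621.5625)² / 621.5625 = 0.8190
  tall yellow-fruited: (229 − 207.1875)² / 207.1875 = 2.2964
  dwarf red-fruited: (207 − 207.1875)² / 207.1875 = 0.0002
  dwarf yellow-fruited: (70 − 69.0625)² / 69.0625 = 0.0127
χ² = 0.8190 + 2.2964 + 0.0002 + 0.0127 = 3.1283 ≈ 3.128
Degrees of freedom = 4 − 1 = 3; critical value at α = 0.05 is 7.815.
Since 3.128 < 7.815, we fail to reject the null hypothesis — the data are consistent with the 9:3:3:1 ratio.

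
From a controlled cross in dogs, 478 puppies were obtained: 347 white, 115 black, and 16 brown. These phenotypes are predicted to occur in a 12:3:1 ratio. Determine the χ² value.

13.997

The 12:3:1 ratio has 16 parts, so with N = 478 the expected counts are:
  white: 478 × 12/16 = 358.5
  black: 478 × 3/16 = 89.625
  brown: 478 × 1/16 = 29.875
χ² = Σ (O − E)² / E
  white: (347 − 358.5)² / 358.5 = 0.3689
  black: (115 − 89.625)² / 89.625 = 7.1843
  brown: (16 − 29.875)² / 29.875 = 6.4440
χ² = 0.3689 + 7.1843 + 6.4440 = 13.9972 ≈ 13.997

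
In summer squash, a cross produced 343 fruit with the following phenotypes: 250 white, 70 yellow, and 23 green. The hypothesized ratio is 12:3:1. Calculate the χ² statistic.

0.821

Expected counts for N = 343 under a 12:3:1 ratio (total parts = 16):
  white: 343 × 12/16 = 257.25
  yellow: 343 × 3/16 = 64.3125
  green: 343 × 1/16 = 21.4375
χ² = Σ (O − E)² / E
  white: (250 − 257.25)² / 257.25 = 0.2043
  yellow: (70 − 64.3125)² / 64.3125 = 0.5030
  green: (23 − 21.4375)² / 21.4375 = 0.1139
χ² = 0.2043 + 0.5030 + 0.1139 = 0.8212 ≈ 0.821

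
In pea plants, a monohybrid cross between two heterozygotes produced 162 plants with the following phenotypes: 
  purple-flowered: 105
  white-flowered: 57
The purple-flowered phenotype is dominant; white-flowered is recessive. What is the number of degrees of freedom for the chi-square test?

For a monohybrid cross between heterozygotes with complete dominance, the expected phenotypic ratio is 3:1.
A goodness-of-fit test with 2 phenotype classes has df = 2 − 1 = 1.

1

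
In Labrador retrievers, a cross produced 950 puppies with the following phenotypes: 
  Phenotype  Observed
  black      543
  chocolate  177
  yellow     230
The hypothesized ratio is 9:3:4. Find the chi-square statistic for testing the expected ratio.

0.383

Expected counts for N = 950 under a 9:3:4 ratio (total parts = 16):
  black: 950 × 9/16 = 534.375
  chocolate: 950 × 3/16 = 178.125
  yellow: 950 × 4/16 = 237.5
χ² = Σ (O − E)² / E
  black: (543 − 534.375)² / 534.375 = 0.1392
  chocolate: (177 − 178.125)² / 178.125 = 0.0071
  yellow: (230 − 237.5)² / 237.5 = 0.2368
χ² = 0.1392 + 0.0071 + 0.2368 = 0.3831 ≈ 0.383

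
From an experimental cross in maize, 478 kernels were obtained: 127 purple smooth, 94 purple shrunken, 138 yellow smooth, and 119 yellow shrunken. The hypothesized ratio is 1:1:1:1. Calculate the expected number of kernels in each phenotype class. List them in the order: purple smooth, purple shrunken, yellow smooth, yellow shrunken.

119.5, 119.5, 119.5, 119.5

The 1:1:1:1 ratio has 4 parts, so with N = 478 the expected counts are:
  purple smooth: 478 × 1/4 = 119.5
  purple shrunken: 478 × 1/4 = 119.5
  yellow smooth: 478 × 1/4 = 119.5
  yellow shrunken: 478 × 1/4 = 119.5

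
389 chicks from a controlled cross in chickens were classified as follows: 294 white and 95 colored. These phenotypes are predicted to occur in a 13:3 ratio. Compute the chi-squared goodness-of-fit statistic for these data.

The 13:3 ratio has 16 parts, so with N = 389 the expected counts are:
  white: 389 × 13/16 = 316.0625
  colored: 389 × 3/16 = 72.9375
χ² = Σ (O − E)² / E
  white: (294 − 316.0625)² / 316.0625 = 1.5401
  colored: (95 − 72.9375)² / 72.9375 = 6.6736
χ² = 1.5401 + 6.6736 = 8.2137 ≈ 8.214

8.214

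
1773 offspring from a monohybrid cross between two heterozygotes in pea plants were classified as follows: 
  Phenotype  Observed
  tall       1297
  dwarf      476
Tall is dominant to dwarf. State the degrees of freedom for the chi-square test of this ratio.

1

For a monohybrid cross between heterozygotes with complete dominance, the expected phenotypic ratio is 3:1.
A goodness-of-fit test with 2 phenotype classes has df = 2 − 1 = 1.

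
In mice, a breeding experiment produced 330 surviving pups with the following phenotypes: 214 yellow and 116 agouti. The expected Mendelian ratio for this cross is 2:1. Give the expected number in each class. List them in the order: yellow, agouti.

Expected counts for N = 330 under a 2:1 ratio (total parts = 3):
  yellow: 330 × 2/3 = 220
  agouti: 330 × 1/3 = 110

220, 110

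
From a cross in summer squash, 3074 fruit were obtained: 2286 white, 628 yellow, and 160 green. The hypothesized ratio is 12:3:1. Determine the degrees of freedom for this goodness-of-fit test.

A goodness-of-fit test with 3 phenotype classes has df = 3 − 1 = 2.

2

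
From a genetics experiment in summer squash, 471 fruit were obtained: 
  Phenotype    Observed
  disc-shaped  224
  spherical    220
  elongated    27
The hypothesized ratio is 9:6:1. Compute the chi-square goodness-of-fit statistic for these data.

17.179

The 9:6:1 ratio has 16 parts, so with N = 471 the expected counts are:
  disc-shaped: 471 × 9/16 = 264.9375
  spherical: 471 × 6/16 = 176.625
  elongated: 471 × 1/16 = 29.4375
χ² = Σ (O − E)² / E
  disc-shaped: (224 − 264.9375)² / 264.9375 = 6.3256
  spherical: (220 − 176.625)² / 176.625 = 10.6519
  elongated: (27 − 29.4375)² / 29.4375 = 0.2018
χ² = 6.3256 + 10.6519 + 0.2018 = 17.1793 ≈ 17.179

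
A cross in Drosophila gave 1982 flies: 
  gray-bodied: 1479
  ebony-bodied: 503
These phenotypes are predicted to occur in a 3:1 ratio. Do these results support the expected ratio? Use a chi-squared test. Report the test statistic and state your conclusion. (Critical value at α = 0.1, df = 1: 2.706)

0.151; consistent

Total ratio parts = 4. Expected numbers out of 1982:
  gray-bodied: 1982 × 3/4 = 1486.5
  ebony-bodied: 1982 × 1/4 = 495.5
χ² = Σ (O − E)² / E
  gray-bodied: (1479 − 1486.5)² / 1486.5 = 0.0378
  ebony-bodied: (503 − 495.5)² / 495.5 = 0.1135
χ² = 0.0378 + 0.1135 = 0.1513 ≈ 0.151
Degrees of freedom = 2 − 1 = 1; critical value at α = 0.1 is 2.706.
Since 0.151 < 2.706, we fail to reject the null hypothesis — the data are consistent with the 3:1 ratio.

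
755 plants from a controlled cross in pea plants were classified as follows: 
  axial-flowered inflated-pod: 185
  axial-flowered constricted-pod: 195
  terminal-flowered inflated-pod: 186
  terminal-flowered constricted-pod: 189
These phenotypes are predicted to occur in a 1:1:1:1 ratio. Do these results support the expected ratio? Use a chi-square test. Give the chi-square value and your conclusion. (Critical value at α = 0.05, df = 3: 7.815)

0.322; consistent

The 1:1:1:1 ratio has 4 parts, so with N = 755 the expected counts are:
  axial-flowered inflated-pod: 755 × 1/4 = 188.75
  axial-flowered constricted-pod: 755 × 1/4 = 188.75
  terminal-flowered inflated-pod: 755 × 1/4 = 188.75
  terminal-flowered constricted-pod: 755 × 1/4 = 188.75
χ² = Σ (O − E)² / E
  axial-flowered inflated-pod: (185 − 188.75)² / 188.75 = 0.0745
  axial-flowered constricted-pod: (195 − 188.75)² / 188.75 = 0.2070
  terminal-flowered inflated-pod: (186 − 188.75)² / 188.75 = 0.0401
  terminal-flowered constricted-pod: (189 − 188.75)² / 188.75 = 0.0003
χ² = 0.0745 + 0.2070 + 0.0401 + 0.0003 = 0.3219 ≈ 0.322
Degrees of freedom = 4 − 1 = 3; critical value at α = 0.05 is 7.815.
Since 0.322 < 7.815, we fail to reject the null hypothesis — the data are consistent with the 1:1:1:1 ratio.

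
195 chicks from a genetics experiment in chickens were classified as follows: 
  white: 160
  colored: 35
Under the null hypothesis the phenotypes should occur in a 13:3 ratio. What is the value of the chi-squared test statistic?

0.082

Expected counts for N = 195 under a 13:3 ratio (total parts = 16):
  white: 195 × 13/16 = 158.4375
  colored: 195 × 3/16 = 36.5625
χ² = Σ (O − E)² / E
  white: (160 − 158.4375)² / 158.4375 = 0.0154
  colored: (35 − 36.5625)² / 36.5625 = 0.0668
χ² = 0.0154 + 0.0668 = 0.0822 ≈ 0.082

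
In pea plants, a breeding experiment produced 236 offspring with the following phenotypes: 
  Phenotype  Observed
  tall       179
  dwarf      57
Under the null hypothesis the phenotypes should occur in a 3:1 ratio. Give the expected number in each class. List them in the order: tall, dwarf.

Expected counts for N = 236 under a 3:1 ratio (total parts = 4):
  tall: 236 × 3/4 = 177
  dwarf: 236 × 1/4 = 59

177, 59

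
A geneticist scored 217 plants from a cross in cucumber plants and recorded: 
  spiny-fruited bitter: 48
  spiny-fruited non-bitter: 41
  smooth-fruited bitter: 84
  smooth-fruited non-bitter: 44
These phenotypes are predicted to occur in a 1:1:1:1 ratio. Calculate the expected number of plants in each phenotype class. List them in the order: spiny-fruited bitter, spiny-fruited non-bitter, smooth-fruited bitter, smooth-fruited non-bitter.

Under the 1:1:1:1 hypothesis (Σ ratio = 4, N = 217):
  spiny-fruited bitter: 217 × 1/4 = 54.25
  spiny-fruited non-bitter: 217 × 1/4 = 54.25
  smooth-fruited bitter: 217 × 1/4 = 54.25
  smooth-fruited non-bitter: 217 × 1/4 = 54.25

54.25, 54.25, 54.25, 54.25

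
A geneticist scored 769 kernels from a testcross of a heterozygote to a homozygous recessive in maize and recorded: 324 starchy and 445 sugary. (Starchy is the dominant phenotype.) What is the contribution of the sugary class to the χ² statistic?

9.520

A testcross of a heterozygote (Aa × aa) gives a 1:1 phenotypic ratio.
Under the 1:1 hypothesis (Σ ratio = 2, N = 769):
  starchy: 769 × 1/2 = 384.5
  sugary: 769 × 1/2 = 384.5
Contribution of sugary: (445 − 384.5)² / 384.5 = 9.5195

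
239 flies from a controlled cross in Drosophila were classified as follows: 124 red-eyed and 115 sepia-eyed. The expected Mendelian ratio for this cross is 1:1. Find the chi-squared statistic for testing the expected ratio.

Under the 1:1 hypothesis (Σ ratio = 2, N = 239):
  red-eyed: 239 × 1/2 = 119.5
  sepia-eyed: 239 × 1/2 = 119.5
χ² = Σ (O − E)² / E
  red-eyed: (124 − 119.5)² / 119.5 = 0.1695
  sepia-eyed: (115 − 119.5)² / 119.5 = 0.1695
χ² = 0.1695 + 0.1695 = 0.339

0.339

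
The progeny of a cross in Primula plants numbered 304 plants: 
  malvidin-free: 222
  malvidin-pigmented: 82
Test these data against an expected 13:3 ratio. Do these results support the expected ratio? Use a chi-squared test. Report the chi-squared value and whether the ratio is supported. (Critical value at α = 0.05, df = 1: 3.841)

13.495; not consistent

Total ratio parts = 16. Expected numbers out of 304:
  malvidin-free: 304 × 13/16 = 247
  malvidin-pigmented: 304 × 3/16 = 57
χ² = Σ (O − E)² / E
  malvidin-free: (222 − 247)² / 247 = 2.5304
  malvidin-pigmented: (82 − 57)² / 57 = 10.9649
χ² = 2.5304 + 10.9649 = 13.4953 ≈ 13.495
Degrees of freedom = 2 − 1 = 1; critical value at α = 0.05 is 3.841.
Since 13.495 > 3.841, we reject the null hypothesis — the data do not fit the 13:3 ratio.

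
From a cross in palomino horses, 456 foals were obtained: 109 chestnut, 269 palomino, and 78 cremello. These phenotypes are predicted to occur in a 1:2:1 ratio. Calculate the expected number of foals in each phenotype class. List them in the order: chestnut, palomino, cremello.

Total ratio parts = 4. Expected numbers out of 456:
  chestnut: 456 × 1/4 = 114
  palomino: 456 × 2/4 = 228
  cremello: 456 × 1/4 = 114

114, 228, 114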